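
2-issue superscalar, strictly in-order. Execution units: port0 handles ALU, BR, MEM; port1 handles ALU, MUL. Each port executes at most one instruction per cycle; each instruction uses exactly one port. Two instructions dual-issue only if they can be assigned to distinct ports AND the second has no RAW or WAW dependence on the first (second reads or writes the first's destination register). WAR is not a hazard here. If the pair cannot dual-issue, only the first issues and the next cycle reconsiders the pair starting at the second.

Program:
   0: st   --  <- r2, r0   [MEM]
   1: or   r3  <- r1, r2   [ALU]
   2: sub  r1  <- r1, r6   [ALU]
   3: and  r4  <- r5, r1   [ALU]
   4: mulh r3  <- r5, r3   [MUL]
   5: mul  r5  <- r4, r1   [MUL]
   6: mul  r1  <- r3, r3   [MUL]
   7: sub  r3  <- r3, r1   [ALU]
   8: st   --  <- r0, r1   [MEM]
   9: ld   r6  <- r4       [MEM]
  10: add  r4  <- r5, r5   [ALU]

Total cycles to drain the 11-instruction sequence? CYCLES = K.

0. st or @i0+i1  | dual
1. sub @i2  | RAW r1
2. and mulh @i3+i4  | dual
3. mul @i5  | no-port MUL/MUL
4. mul @i6  | RAW r1
5. sub st @i7+i8  | dual
6. ld add @i9+i10  | dual

CYCLES = 7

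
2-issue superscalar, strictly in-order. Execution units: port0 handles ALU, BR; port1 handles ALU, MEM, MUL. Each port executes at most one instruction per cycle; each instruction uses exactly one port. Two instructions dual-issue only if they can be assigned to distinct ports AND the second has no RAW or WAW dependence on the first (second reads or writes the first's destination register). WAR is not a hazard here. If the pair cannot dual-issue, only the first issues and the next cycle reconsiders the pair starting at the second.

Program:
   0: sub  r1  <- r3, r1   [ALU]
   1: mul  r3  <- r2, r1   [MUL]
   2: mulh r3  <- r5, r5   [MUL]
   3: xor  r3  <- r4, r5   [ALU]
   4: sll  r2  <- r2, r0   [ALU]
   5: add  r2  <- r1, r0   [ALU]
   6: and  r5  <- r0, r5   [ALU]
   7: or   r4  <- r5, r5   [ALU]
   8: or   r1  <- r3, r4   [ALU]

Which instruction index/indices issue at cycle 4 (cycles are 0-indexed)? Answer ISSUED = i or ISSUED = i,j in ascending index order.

ISSUED = 5,6

#0 head=0: sub i0 RAW r1
#1 head=1: mul i1 no-port MUL/MUL
#2 head=2: mulh i2 WAW r3
#3 head=3: xor+sll i3&i4 dual
#4 head=5: add+and i5&i6 dual
#5 head=7: or i7 RAW r4
#6 head=8: or i8 tail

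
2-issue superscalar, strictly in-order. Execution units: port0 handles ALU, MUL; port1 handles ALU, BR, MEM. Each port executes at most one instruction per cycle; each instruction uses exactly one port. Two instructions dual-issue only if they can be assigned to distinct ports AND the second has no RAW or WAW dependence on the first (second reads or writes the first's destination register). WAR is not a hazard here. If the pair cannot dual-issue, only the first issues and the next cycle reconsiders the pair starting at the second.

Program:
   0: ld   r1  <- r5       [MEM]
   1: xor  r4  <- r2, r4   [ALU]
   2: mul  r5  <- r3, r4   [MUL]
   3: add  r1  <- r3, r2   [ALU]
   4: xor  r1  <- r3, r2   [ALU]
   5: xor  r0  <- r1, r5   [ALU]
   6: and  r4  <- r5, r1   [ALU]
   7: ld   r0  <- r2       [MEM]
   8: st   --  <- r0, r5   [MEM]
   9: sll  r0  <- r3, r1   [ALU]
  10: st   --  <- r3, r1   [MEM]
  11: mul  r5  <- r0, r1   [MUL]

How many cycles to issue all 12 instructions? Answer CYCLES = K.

CYCLES = 7

[0] i0+i1  ld/xor  -- pair
[1] i2+i3  mul/add  -- pair
[2] i4  xor  -- RAW r1
[3] i5+i6  xor/and  -- pair
[4] i7  ld  -- no-port MEM/MEM
[5] i8+i9  st/sll  -- pair
[6] i10+i11  st/mul  -- pair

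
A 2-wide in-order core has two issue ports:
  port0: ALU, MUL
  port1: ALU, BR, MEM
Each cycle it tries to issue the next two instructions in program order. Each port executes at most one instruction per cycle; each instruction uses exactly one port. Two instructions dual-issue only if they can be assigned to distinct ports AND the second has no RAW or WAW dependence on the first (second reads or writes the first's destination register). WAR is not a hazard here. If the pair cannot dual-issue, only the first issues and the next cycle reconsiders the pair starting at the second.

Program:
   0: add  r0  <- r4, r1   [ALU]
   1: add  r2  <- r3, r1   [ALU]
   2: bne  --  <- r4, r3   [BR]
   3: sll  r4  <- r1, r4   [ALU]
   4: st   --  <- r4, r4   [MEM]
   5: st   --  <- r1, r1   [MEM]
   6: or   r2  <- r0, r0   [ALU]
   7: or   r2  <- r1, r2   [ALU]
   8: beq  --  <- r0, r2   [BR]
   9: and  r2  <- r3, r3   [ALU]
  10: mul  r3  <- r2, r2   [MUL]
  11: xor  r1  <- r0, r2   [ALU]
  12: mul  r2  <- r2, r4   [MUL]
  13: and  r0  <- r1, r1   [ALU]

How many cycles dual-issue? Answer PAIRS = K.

PAIRS = 6

c0: i0,i1 add.ALU/add.ALU  pair
c1: i2,i3 bne.BR/sll.ALU  pair
c2: i4 st.MEM  no-port MEM/MEM
c3: i5,i6 st.MEM/or.ALU  pair
c4: i7 or.ALU  RAW r2
c5: i8,i9 beq.BR/and.ALU  pair
c6: i10,i11 mul.MUL/xor.ALU  pair
c7: i12,i13 mul.MUL/and.ALU  pair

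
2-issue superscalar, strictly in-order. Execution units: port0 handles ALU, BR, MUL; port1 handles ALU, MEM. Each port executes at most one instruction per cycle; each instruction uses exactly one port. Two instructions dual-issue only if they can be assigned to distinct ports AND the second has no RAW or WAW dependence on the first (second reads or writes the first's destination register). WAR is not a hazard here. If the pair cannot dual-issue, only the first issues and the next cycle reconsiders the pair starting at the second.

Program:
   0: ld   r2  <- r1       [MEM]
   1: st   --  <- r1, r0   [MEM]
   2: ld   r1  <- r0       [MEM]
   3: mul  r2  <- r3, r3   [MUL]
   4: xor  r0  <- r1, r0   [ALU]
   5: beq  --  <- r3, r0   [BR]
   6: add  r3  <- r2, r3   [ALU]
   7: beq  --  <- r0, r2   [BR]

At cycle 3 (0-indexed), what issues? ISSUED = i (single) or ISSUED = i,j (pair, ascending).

ISSUED = 4

#0 head=0: ld.MEM i0 no-port MEM/MEM
#1 head=1: st.MEM i1 no-port MEM/MEM
#2 head=2: ld.MEM/mul.MUL i2+i3 pair
#3 head=4: xor.ALU i4 RAW r0
#4 head=5: beq.BR/add.ALU i5+i6 pair
#5 head=7: beq.BR i7 tail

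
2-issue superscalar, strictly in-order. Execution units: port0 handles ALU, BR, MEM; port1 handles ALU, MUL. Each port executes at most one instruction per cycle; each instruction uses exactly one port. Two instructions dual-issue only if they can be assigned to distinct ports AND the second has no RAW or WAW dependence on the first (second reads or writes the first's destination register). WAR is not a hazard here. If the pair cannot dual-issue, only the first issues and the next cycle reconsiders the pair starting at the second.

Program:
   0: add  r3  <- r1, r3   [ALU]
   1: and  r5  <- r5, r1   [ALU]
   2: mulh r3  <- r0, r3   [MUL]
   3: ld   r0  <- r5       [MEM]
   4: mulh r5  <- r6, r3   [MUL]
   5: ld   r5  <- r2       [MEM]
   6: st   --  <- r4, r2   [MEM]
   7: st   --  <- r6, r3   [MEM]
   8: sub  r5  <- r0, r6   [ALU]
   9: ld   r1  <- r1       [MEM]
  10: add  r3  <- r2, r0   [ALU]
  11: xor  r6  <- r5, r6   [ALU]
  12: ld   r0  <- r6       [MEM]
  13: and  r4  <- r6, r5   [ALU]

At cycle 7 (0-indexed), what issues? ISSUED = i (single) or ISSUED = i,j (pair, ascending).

ISSUED = 11

[0] i0&i1  add.ALU+and.ALU  -- dual
[1] i2&i3  mulh.MUL+ld.MEM  -- dual
[2] i4  mulh.MUL  -- WAW r5
[3] i5  ld.MEM  -- no-port MEM/MEM
[4] i6  st.MEM  -- no-port MEM/MEM
[5] i7&i8  st.MEM+sub.ALU  -- dual
[6] i9&i10  ld.MEM+add.ALU  -- dual
[7] i11  xor.ALU  -- RAW r6
[8] i12&i13  ld.MEM+and.ALU  -- dual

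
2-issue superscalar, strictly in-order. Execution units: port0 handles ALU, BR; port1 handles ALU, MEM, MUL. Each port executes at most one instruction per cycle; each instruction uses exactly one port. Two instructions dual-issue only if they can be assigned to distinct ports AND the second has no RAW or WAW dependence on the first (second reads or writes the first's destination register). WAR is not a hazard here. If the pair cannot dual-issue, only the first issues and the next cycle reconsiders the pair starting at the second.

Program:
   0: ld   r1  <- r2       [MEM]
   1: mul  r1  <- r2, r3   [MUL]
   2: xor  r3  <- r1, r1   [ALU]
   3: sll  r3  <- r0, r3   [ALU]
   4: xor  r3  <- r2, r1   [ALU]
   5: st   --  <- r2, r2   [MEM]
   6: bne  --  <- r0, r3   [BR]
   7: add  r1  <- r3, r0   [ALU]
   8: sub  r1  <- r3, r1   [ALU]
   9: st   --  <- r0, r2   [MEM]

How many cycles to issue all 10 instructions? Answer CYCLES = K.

t=0 i0:ld ; no-port MEM/MUL
t=1 i1:mul ; RAW r1
t=2 i2:xor ; RAW+WAW r3
t=3 i3:sll ; WAW r3
t=4 i4/i5:xor+st ; dual
t=5 i6/i7:bne+add ; dual
t=6 i8/i9:sub+st ; dual

CYCLES = 7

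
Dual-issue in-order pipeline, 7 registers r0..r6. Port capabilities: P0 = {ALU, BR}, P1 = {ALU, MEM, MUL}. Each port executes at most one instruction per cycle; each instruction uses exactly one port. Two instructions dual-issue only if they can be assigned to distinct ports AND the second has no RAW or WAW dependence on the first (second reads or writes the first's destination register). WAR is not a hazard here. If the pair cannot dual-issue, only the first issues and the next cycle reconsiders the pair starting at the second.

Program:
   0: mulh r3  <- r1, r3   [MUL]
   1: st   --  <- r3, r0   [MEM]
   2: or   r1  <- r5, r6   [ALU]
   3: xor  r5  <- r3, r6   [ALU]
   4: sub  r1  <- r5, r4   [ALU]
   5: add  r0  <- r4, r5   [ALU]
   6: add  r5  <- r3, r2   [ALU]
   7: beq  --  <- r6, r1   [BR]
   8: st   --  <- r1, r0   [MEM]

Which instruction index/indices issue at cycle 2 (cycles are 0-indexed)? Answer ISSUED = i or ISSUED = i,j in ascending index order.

ISSUED = 3

#0 head=0: mulh i0 no-port MUL/MEM
#1 head=1: st+or i1&i2 2-wide
#2 head=3: xor i3 RAW r5
#3 head=4: sub+add i4&i5 2-wide
#4 head=6: add+beq i6&i7 2-wide
#5 head=8: st i8 tail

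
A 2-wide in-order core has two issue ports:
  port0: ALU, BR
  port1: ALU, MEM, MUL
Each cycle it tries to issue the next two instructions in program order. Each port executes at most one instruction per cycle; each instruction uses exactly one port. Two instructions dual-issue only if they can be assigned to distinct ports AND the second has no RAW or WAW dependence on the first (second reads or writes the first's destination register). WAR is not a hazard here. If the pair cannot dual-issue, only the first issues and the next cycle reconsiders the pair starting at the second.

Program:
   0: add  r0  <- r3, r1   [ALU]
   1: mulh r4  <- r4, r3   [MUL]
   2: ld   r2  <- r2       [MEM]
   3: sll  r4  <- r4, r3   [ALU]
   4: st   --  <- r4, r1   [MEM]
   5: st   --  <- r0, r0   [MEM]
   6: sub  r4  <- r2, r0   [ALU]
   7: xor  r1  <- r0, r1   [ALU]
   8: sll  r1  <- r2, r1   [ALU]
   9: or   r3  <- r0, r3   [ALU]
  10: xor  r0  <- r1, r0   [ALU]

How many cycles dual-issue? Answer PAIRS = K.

  cy0 -> i0&i1 (add/mulh) pair
  cy1 -> i2&i3 (ld/sll) pair
  cy2 -> i4 (st) no-port MEM/MEM
  cy3 -> i5&i6 (st/sub) pair
  cy4 -> i7 (xor) RAW+WAW r1
  cy5 -> i8&i9 (sll/or) pair
  cy6 -> i10 (xor) tail

PAIRS = 4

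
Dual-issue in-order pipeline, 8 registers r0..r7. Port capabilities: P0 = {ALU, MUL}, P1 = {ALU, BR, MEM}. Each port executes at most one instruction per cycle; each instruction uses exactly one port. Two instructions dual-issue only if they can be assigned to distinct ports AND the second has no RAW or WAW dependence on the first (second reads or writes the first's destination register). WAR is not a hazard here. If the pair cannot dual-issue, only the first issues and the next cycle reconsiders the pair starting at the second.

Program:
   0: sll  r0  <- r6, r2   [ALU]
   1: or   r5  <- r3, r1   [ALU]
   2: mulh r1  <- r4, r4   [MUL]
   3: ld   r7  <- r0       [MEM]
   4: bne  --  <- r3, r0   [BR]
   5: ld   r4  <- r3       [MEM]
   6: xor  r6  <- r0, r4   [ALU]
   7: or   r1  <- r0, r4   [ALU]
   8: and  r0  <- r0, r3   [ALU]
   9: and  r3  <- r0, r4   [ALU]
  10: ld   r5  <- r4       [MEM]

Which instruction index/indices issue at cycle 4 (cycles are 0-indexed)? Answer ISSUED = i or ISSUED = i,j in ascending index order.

ISSUED = 6,7

#0 head=0: sll/or i0+i1 pair
#1 head=2: mulh/ld i2+i3 pair
#2 head=4: bne i4 no-port BR/MEM
#3 head=5: ld i5 RAW r4
#4 head=6: xor/or i6+i7 pair
#5 head=8: and i8 RAW r0
#6 head=9: and/ld i9+i10 pair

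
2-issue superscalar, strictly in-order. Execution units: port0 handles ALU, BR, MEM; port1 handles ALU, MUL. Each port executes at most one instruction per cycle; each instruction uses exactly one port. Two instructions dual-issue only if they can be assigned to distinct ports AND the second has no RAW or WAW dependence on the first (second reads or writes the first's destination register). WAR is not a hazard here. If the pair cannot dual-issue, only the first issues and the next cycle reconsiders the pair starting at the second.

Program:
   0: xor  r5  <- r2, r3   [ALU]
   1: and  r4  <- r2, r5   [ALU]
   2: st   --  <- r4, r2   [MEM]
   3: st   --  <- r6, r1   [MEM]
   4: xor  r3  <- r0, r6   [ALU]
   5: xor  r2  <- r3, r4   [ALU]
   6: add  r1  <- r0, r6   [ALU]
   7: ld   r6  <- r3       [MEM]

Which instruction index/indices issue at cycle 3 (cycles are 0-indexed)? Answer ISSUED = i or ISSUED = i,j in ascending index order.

ISSUED = 3,4

t=0 i0:xor ; RAW r5
t=1 i1:and ; RAW r4
t=2 i2:st ; no-port MEM/MEM
t=3 i3&i4:st+xor ; pair
t=4 i5&i6:xor+add ; pair
t=5 i7:ld ; tail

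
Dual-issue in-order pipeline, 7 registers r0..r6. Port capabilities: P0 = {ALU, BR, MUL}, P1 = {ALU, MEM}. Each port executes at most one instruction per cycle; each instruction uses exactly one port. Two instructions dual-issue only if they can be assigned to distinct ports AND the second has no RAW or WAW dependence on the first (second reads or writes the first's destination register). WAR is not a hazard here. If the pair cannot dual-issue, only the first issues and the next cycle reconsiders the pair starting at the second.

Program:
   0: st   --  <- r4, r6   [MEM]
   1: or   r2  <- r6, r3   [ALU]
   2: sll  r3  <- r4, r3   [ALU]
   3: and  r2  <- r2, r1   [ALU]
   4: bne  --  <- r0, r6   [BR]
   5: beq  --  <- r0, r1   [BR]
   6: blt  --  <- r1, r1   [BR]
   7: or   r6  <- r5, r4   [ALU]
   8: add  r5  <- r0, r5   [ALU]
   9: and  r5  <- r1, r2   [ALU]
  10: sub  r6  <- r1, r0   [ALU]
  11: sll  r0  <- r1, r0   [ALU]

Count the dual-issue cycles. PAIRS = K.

PAIRS = 4

t=0 i0&i1:st or ; dual
t=1 i2&i3:sll and ; dual
t=2 i4:bne ; no-port BR/BR
t=3 i5:beq ; no-port BR/BR
t=4 i6&i7:blt or ; dual
t=5 i8:add ; WAW r5
t=6 i9&i10:and sub ; dual
t=7 i11:sll ; tail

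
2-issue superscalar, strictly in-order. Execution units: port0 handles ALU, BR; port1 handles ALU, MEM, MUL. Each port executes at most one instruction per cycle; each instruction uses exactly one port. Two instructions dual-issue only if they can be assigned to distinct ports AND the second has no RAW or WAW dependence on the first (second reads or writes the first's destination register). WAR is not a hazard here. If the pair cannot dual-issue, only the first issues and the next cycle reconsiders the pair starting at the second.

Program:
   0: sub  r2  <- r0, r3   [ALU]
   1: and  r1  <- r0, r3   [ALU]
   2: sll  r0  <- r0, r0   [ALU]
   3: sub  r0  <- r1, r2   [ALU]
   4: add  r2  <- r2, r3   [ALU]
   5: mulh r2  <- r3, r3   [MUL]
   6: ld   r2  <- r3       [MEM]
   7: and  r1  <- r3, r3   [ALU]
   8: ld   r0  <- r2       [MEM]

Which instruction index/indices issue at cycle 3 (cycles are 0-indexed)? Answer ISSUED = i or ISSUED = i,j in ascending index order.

ISSUED = 5

  cy0 -> i0&i1 (sub.ALU and.ALU) pair
  cy1 -> i2 (sll.ALU) WAW r0
  cy2 -> i3&i4 (sub.ALU add.ALU) pair
  cy3 -> i5 (mulh.MUL) no-port MUL/MEM
  cy4 -> i6&i7 (ld.MEM and.ALU) pair
  cy5 -> i8 (ld.MEM) tail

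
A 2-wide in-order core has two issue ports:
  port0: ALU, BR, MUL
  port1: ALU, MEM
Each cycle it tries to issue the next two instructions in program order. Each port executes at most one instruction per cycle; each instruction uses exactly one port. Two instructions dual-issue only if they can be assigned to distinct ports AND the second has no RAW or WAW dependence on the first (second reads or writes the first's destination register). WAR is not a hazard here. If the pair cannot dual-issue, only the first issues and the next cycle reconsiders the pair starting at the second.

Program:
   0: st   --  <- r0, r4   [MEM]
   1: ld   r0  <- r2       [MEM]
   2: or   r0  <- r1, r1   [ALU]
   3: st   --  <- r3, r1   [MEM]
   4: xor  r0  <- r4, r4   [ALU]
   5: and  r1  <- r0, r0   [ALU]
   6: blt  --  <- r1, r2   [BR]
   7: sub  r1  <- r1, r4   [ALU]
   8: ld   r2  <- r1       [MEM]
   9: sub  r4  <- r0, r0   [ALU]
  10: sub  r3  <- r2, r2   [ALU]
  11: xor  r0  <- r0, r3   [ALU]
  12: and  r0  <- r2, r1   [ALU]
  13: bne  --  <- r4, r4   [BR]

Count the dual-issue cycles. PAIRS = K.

PAIRS = 4

  cy0 -> i0 (st.MEM) no-port MEM/MEM
  cy1 -> i1 (ld.MEM) WAW r0
  cy2 -> i2,i3 (or.ALU st.MEM) dual
  cy3 -> i4 (xor.ALU) RAW r0
  cy4 -> i5 (and.ALU) RAW r1
  cy5 -> i6,i7 (blt.BR sub.ALU) dual
  cy6 -> i8,i9 (ld.MEM sub.ALU) dual
  cy7 -> i10 (sub.ALU) RAW r3
  cy8 -> i11 (xor.ALU) WAW r0
  cy9 -> i12,i13 (and.ALU bne.BR) dual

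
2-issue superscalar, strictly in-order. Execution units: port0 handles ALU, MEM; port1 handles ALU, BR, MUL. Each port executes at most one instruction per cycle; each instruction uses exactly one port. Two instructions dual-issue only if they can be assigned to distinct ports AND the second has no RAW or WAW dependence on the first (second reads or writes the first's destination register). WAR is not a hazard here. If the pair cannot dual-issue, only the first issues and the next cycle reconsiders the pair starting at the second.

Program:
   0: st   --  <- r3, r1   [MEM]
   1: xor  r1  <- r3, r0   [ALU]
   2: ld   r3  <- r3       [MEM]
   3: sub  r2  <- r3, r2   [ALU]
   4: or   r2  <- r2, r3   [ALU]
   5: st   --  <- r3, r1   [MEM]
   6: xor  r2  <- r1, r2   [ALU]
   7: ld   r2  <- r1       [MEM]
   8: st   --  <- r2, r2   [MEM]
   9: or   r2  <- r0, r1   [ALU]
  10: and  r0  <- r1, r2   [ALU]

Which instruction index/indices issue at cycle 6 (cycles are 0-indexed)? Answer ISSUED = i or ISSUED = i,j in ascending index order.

ISSUED = 8,9

[0] i0,i1  st.MEM xor.ALU  -- 2-wide
[1] i2  ld.MEM  -- RAW r3
[2] i3  sub.ALU  -- RAW+WAW r2
[3] i4,i5  or.ALU st.MEM  -- 2-wide
[4] i6  xor.ALU  -- WAW r2
[5] i7  ld.MEM  -- no-port MEM/MEM
[6] i8,i9  st.MEM or.ALU  -- 2-wide
[7] i10  and.ALU  -- tail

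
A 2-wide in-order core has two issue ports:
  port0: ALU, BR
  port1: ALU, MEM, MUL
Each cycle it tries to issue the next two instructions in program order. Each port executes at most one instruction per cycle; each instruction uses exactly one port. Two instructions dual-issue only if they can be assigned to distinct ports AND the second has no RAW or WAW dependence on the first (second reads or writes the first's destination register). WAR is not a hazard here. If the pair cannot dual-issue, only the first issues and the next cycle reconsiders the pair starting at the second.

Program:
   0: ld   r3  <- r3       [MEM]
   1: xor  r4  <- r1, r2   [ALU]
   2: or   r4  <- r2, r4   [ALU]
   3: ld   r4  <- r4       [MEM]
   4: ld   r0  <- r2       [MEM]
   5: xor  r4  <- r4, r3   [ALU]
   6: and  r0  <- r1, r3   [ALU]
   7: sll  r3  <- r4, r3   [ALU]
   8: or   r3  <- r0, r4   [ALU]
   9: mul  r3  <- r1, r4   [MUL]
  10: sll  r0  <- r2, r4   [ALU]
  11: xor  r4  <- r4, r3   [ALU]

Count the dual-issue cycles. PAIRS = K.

#0 head=0: ld+xor i0+i1 dual
#1 head=2: or i2 RAW+WAW r4
#2 head=3: ld i3 no-port MEM/MEM
#3 head=4: ld+xor i4+i5 dual
#4 head=6: and+sll i6+i7 dual
#5 head=8: or i8 WAW r3
#6 head=9: mul+sll i9+i10 dual
#7 head=11: xor i11 tail

PAIRS = 4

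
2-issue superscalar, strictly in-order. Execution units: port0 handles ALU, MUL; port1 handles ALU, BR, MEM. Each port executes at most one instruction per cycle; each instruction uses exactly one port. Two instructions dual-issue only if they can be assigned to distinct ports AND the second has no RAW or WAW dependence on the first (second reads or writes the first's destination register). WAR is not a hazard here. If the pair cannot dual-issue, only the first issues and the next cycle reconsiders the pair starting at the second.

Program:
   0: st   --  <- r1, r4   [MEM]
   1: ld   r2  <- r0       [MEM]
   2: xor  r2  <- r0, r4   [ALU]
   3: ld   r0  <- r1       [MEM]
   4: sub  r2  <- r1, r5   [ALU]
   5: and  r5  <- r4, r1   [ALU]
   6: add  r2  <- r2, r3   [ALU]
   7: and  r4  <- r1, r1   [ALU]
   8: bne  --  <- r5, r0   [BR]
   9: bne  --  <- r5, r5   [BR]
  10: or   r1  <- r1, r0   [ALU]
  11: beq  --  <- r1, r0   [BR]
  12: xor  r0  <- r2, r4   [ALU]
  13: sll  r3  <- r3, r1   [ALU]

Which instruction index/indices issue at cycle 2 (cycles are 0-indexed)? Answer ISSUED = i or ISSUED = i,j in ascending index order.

ISSUED = 2,3

#0 head=0: st i0 no-port MEM/MEM
#1 head=1: ld i1 WAW r2
#2 head=2: xor/ld i2+i3 pair
#3 head=4: sub/and i4+i5 pair
#4 head=6: add/and i6+i7 pair
#5 head=8: bne i8 no-port BR/BR
#6 head=9: bne/or i9+i10 pair
#7 head=11: beq/xor i11+i12 pair
#8 head=13: sll i13 tail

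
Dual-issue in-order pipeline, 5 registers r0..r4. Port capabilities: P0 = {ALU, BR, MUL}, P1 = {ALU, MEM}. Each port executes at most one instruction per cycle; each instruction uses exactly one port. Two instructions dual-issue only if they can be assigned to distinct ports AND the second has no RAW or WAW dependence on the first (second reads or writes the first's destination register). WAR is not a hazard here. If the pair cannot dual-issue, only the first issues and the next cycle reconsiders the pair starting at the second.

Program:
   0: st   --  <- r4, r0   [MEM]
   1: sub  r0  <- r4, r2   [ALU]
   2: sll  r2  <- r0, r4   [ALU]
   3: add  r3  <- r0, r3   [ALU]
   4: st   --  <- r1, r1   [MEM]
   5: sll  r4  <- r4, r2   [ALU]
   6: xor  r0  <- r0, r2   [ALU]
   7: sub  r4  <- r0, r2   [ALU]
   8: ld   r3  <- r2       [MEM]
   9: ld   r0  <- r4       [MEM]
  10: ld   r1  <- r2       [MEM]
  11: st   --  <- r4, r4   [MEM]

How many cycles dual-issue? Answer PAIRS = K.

PAIRS = 4

0. st sub @i0/i1  | 2-wide
1. sll add @i2/i3  | 2-wide
2. st sll @i4/i5  | 2-wide
3. xor @i6  | RAW r0
4. sub ld @i7/i8  | 2-wide
5. ld @i9  | no-port MEM/MEM
6. ld @i10  | no-port MEM/MEM
7. st @i11  | tail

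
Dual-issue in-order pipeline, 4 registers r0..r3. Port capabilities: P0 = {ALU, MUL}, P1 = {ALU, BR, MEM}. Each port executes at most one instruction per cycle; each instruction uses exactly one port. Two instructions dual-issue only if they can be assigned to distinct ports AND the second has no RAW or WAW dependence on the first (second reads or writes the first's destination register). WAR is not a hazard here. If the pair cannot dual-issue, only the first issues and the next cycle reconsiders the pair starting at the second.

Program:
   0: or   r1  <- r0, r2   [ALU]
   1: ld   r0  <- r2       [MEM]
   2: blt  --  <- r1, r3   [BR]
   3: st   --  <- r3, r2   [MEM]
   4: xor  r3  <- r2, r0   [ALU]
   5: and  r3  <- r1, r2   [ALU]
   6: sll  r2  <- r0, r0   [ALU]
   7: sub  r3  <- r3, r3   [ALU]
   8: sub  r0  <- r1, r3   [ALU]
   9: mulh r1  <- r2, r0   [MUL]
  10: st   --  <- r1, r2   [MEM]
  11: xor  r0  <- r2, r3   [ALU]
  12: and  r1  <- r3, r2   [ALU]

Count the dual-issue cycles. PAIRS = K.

#0 head=0: or.ALU ld.MEM i0/i1 2-wide
#1 head=2: blt.BR i2 no-port BR/MEM
#2 head=3: st.MEM xor.ALU i3/i4 2-wide
#3 head=5: and.ALU sll.ALU i5/i6 2-wide
#4 head=7: sub.ALU i7 RAW r3
#5 head=8: sub.ALU i8 RAW r0
#6 head=9: mulh.MUL i9 RAW r1
#7 head=10: st.MEM xor.ALU i10/i11 2-wide
#8 head=12: and.ALU i12 tail

PAIRS = 4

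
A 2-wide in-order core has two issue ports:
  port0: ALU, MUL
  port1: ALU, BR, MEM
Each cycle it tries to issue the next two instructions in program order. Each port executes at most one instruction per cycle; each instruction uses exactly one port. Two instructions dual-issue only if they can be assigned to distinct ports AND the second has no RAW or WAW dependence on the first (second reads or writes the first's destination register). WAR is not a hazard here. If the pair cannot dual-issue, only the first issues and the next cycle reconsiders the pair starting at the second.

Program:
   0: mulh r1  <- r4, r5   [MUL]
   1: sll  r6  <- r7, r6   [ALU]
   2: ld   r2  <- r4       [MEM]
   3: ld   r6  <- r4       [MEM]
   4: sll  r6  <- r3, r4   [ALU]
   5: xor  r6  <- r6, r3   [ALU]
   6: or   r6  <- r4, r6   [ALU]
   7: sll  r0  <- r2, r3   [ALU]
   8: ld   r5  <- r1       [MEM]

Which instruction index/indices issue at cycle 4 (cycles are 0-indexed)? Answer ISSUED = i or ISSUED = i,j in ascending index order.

ISSUED = 5

t=0 i0&i1:mulh.MUL+sll.ALU ; 2-wide
t=1 i2:ld.MEM ; no-port MEM/MEM
t=2 i3:ld.MEM ; WAW r6
t=3 i4:sll.ALU ; RAW+WAW r6
t=4 i5:xor.ALU ; RAW+WAW r6
t=5 i6&i7:or.ALU+sll.ALU ; 2-wide
t=6 i8:ld.MEM ; tail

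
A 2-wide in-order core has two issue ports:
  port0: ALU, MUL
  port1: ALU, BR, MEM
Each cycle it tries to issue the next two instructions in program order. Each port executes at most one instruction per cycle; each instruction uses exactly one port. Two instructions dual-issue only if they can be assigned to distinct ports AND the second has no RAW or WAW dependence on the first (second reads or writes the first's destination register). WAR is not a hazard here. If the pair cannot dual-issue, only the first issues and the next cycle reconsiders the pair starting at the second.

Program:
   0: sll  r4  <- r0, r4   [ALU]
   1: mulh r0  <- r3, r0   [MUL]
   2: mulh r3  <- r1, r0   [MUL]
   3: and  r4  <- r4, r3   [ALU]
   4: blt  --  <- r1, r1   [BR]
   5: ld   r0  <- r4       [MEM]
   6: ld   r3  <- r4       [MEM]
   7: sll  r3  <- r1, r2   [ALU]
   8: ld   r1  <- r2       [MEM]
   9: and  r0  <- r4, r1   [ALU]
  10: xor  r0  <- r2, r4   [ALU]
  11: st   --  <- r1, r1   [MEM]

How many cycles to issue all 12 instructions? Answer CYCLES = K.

t=0 i0/i1:sll/mulh ; pair
t=1 i2:mulh ; RAW r3
t=2 i3/i4:and/blt ; pair
t=3 i5:ld ; no-port MEM/MEM
t=4 i6:ld ; WAW r3
t=5 i7/i8:sll/ld ; pair
t=6 i9:and ; WAW r0
t=7 i10/i11:xor/st ; pair

CYCLES = 8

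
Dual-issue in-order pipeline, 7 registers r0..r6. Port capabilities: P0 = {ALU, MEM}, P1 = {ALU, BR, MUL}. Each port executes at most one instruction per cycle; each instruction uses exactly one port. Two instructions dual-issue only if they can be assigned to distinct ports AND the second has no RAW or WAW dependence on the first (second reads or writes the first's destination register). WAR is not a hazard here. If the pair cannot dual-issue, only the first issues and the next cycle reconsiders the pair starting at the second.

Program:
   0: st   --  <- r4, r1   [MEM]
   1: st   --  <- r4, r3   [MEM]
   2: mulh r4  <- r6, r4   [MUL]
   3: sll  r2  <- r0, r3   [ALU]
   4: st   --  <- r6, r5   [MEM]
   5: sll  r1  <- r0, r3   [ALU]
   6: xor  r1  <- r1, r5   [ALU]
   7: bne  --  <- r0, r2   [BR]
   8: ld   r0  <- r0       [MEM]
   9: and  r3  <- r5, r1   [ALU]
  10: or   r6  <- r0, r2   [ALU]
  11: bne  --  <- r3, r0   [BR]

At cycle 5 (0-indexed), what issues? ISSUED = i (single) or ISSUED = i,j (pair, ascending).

#0 head=0: st.MEM i0 no-port MEM/MEM
#1 head=1: st.MEM+mulh.MUL i1&i2 dual
#2 head=3: sll.ALU+st.MEM i3&i4 dual
#3 head=5: sll.ALU i5 RAW+WAW r1
#4 head=6: xor.ALU+bne.BR i6&i7 dual
#5 head=8: ld.MEM+and.ALU i8&i9 dual
#6 head=10: or.ALU+bne.BR i10&i11 dual

ISSUED = 8,9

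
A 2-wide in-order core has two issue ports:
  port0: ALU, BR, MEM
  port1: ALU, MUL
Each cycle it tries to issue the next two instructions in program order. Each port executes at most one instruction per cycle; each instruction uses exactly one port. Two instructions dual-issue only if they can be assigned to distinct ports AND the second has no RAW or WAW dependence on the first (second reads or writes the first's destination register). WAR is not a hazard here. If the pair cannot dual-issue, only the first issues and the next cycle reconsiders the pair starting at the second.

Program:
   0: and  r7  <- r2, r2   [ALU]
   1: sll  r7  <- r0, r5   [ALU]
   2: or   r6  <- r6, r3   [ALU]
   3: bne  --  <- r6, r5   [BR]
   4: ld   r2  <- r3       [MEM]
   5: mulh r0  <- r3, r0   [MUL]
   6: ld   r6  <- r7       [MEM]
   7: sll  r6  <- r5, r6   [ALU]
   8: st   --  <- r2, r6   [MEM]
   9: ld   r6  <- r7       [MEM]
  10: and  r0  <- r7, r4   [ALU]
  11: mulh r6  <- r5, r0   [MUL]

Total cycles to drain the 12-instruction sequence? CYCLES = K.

[0] i0  and  -- WAW r7
[1] i1/i2  sll;or  -- pair
[2] i3  bne  -- no-port BR/MEM
[3] i4/i5  ld;mulh  -- pair
[4] i6  ld  -- RAW+WAW r6
[5] i7  sll  -- RAW r6
[6] i8  st  -- no-port MEM/MEM
[7] i9/i10  ld;and  -- pair
[8] i11  mulh  -- tail

CYCLES = 9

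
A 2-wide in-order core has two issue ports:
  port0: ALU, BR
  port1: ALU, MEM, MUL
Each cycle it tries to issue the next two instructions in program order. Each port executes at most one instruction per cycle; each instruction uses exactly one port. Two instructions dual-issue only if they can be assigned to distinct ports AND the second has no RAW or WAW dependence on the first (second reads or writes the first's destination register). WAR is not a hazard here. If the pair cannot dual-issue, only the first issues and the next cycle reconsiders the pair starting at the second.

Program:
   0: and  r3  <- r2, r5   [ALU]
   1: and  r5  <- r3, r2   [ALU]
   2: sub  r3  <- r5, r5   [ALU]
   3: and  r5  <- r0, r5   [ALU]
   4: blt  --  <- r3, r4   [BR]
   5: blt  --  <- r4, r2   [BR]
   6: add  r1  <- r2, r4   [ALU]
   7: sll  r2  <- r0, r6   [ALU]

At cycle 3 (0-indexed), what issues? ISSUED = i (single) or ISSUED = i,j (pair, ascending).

ISSUED = 4

  cy0 -> i0 (and) RAW r3
  cy1 -> i1 (and) RAW r5
  cy2 -> i2,i3 (sub+and) 2-wide
  cy3 -> i4 (blt) no-port BR/BR
  cy4 -> i5,i6 (blt+add) 2-wide
  cy5 -> i7 (sll) tail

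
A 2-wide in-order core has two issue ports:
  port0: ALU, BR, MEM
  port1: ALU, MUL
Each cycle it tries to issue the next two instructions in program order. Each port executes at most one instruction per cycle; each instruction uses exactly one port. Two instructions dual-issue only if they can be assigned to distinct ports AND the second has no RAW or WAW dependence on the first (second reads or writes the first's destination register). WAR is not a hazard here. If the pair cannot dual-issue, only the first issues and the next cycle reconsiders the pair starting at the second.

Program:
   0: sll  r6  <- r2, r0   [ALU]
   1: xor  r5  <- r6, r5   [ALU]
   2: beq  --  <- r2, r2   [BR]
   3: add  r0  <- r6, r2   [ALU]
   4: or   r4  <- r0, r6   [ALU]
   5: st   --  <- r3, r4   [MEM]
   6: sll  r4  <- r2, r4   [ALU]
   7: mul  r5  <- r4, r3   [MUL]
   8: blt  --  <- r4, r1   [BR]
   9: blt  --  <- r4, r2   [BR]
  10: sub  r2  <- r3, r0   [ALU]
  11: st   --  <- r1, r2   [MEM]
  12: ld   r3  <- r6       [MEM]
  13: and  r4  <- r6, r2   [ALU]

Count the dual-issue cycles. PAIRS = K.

0. sll.ALU @i0  | RAW r6
1. xor.ALU beq.BR @i1&i2  | 2-wide
2. add.ALU @i3  | RAW r0
3. or.ALU @i4  | RAW r4
4. st.MEM sll.ALU @i5&i6  | 2-wide
5. mul.MUL blt.BR @i7&i8  | 2-wide
6. blt.BR sub.ALU @i9&i10  | 2-wide
7. st.MEM @i11  | no-port MEM/MEM
8. ld.MEM and.ALU @i12&i13  | 2-wide

PAIRS = 5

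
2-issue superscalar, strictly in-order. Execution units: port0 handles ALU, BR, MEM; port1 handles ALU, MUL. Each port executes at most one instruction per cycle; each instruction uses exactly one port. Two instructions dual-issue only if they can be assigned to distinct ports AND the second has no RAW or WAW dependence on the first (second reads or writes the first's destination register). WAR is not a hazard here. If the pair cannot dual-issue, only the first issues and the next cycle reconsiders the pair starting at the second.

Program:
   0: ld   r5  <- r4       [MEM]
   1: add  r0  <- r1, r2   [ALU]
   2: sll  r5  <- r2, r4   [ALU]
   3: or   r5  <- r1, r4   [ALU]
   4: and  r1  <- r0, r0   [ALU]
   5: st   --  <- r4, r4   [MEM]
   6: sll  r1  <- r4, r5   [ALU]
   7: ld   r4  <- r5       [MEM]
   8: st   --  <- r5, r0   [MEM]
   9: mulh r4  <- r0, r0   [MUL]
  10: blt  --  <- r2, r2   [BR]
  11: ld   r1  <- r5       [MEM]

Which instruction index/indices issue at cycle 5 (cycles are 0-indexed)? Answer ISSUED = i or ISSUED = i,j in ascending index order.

ISSUED = 8,9

  cy0 -> i0+i1 (ld.MEM+add.ALU) 2-wide
  cy1 -> i2 (sll.ALU) WAW r5
  cy2 -> i3+i4 (or.ALU+and.ALU) 2-wide
  cy3 -> i5+i6 (st.MEM+sll.ALU) 2-wide
  cy4 -> i7 (ld.MEM) no-port MEM/MEM
  cy5 -> i8+i9 (st.MEM+mulh.MUL) 2-wide
  cy6 -> i10 (blt.BR) no-port BR/MEM
  cy7 -> i11 (ld.MEM) tail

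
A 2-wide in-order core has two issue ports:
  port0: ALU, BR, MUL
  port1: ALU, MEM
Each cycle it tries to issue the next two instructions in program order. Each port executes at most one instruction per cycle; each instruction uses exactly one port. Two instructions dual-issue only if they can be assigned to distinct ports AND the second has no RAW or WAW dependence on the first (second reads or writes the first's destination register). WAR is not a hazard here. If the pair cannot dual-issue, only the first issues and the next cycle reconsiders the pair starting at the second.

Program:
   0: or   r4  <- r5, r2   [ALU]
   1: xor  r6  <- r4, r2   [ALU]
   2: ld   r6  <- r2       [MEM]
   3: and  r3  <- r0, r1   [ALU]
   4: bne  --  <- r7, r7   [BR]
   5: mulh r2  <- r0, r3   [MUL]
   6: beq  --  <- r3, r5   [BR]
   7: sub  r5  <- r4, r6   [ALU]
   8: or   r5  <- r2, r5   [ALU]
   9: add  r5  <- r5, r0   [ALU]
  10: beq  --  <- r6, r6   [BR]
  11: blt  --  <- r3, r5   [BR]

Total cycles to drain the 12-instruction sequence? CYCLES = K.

[0] i0  or.ALU  -- RAW r4
[1] i1  xor.ALU  -- WAW r6
[2] i2,i3  ld.MEM and.ALU  -- dual
[3] i4  bne.BR  -- no-port BR/MUL
[4] i5  mulh.MUL  -- no-port MUL/BR
[5] i6,i7  beq.BR sub.ALU  -- dual
[6] i8  or.ALU  -- RAW+WAW r5
[7] i9,i10  add.ALU beq.BR  -- dual
[8] i11  blt.BR  -- tail

CYCLES = 9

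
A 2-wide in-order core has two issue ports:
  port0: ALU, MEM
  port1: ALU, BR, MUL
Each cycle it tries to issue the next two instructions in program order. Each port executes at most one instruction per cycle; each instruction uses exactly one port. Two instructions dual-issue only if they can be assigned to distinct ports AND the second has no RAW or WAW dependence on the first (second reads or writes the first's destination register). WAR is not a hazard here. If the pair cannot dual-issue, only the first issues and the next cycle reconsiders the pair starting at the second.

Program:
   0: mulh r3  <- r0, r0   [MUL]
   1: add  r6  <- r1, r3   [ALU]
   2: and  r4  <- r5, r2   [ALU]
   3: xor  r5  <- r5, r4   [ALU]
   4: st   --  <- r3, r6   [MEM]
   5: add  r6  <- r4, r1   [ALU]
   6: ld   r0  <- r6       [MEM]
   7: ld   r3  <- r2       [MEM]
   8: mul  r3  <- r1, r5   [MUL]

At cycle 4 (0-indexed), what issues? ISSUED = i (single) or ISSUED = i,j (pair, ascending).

0. mulh.MUL @i0  | RAW r3
1. add.ALU;and.ALU @i1+i2  | dual
2. xor.ALU;st.MEM @i3+i4  | dual
3. add.ALU @i5  | RAW r6
4. ld.MEM @i6  | no-port MEM/MEM
5. ld.MEM @i7  | WAW r3
6. mul.MUL @i8  | tail

ISSUED = 6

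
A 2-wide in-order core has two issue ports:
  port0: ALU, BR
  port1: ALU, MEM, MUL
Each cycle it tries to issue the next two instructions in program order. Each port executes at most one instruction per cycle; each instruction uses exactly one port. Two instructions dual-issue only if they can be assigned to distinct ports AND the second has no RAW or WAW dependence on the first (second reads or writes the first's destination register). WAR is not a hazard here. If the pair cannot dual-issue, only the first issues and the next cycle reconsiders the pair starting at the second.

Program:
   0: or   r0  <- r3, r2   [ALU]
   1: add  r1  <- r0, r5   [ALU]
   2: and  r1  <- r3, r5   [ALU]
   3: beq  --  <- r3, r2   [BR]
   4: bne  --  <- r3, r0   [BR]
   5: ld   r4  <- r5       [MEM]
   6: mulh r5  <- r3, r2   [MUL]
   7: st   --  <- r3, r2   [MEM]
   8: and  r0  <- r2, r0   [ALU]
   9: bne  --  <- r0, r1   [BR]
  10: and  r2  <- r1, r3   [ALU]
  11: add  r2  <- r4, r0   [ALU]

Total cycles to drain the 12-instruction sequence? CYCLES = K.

CYCLES = 8

c0: i0 or.ALU  RAW r0
c1: i1 add.ALU  WAW r1
c2: i2+i3 and.ALU/beq.BR  dual
c3: i4+i5 bne.BR/ld.MEM  dual
c4: i6 mulh.MUL  no-port MUL/MEM
c5: i7+i8 st.MEM/and.ALU  dual
c6: i9+i10 bne.BR/and.ALU  dual
c7: i11 add.ALU  tail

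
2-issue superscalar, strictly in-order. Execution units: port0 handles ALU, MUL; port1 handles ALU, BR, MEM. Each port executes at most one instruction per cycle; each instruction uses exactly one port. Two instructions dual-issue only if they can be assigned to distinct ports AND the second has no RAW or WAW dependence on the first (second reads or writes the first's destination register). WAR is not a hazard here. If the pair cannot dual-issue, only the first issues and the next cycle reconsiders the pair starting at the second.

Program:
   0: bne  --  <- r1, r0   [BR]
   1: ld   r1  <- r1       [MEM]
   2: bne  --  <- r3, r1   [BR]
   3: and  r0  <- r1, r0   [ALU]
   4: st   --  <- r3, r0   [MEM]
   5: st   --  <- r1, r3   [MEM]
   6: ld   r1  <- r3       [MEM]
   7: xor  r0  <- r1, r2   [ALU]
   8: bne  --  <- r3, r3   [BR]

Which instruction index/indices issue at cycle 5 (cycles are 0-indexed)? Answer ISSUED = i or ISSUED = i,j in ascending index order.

ISSUED = 6

[0] i0  bne.BR  -- no-port BR/MEM
[1] i1  ld.MEM  -- no-port MEM/BR
[2] i2&i3  bne.BR/and.ALU  -- 2-wide
[3] i4  st.MEM  -- no-port MEM/MEM
[4] i5  st.MEM  -- no-port MEM/MEM
[5] i6  ld.MEM  -- RAW r1
[6] i7&i8  xor.ALU/bne.BR  -- 2-wide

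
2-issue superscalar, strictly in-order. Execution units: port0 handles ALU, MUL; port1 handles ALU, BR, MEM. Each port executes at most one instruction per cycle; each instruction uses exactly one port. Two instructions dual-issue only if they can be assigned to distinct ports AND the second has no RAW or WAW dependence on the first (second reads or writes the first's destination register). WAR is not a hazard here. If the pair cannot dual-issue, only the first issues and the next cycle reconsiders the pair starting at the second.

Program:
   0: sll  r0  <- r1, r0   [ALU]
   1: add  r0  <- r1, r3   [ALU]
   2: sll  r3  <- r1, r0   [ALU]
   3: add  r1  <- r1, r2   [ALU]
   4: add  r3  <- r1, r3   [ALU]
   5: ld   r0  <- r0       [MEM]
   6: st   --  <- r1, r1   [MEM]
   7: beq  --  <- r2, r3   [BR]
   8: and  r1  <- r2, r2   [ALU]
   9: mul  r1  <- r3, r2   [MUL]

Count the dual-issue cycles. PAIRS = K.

0. sll.ALU @i0  | WAW r0
1. add.ALU @i1  | RAW r0
2. sll.ALU;add.ALU @i2/i3  | 2-wide
3. add.ALU;ld.MEM @i4/i5  | 2-wide
4. st.MEM @i6  | no-port MEM/BR
5. beq.BR;and.ALU @i7/i8  | 2-wide
6. mul.MUL @i9  | tail

PAIRS = 3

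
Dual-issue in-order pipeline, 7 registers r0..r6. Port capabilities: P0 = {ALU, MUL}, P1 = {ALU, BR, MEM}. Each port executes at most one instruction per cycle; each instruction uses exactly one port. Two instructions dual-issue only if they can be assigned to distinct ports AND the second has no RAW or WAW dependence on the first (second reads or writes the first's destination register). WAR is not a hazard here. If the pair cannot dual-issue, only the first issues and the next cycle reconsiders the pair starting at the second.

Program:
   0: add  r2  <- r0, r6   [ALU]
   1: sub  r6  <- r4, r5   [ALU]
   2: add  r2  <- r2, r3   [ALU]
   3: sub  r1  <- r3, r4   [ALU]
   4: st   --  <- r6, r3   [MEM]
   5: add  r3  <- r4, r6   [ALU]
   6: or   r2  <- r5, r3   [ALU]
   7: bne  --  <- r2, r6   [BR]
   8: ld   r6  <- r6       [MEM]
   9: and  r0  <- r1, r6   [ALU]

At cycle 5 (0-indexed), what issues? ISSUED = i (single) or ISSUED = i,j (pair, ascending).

c0: i0,i1 add.ALU sub.ALU  dual
c1: i2,i3 add.ALU sub.ALU  dual
c2: i4,i5 st.MEM add.ALU  dual
c3: i6 or.ALU  RAW r2
c4: i7 bne.BR  no-port BR/MEM
c5: i8 ld.MEM  RAW r6
c6: i9 and.ALU  tail

ISSUED = 8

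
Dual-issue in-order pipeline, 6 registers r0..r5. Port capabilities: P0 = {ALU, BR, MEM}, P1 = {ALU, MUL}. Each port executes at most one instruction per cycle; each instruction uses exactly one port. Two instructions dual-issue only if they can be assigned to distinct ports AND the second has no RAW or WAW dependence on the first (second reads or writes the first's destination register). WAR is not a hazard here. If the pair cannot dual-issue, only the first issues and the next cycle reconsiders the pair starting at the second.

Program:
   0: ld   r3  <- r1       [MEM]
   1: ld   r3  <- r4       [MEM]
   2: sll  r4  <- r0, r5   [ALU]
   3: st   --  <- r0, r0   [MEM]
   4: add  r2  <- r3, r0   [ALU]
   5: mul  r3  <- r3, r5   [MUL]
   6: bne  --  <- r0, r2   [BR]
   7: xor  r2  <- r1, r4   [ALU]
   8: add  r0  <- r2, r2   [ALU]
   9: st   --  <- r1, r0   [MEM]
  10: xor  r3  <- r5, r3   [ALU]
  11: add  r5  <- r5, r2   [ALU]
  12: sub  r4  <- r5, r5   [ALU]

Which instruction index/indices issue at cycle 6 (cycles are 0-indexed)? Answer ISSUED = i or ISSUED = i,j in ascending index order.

ISSUED = 9,10

  cy0 -> i0 (ld) no-port MEM/MEM
  cy1 -> i1+i2 (ld+sll) dual
  cy2 -> i3+i4 (st+add) dual
  cy3 -> i5+i6 (mul+bne) dual
  cy4 -> i7 (xor) RAW r2
  cy5 -> i8 (add) RAW r0
  cy6 -> i9+i10 (st+xor) dual
  cy7 -> i11 (add) RAW r5
  cy8 -> i12 (sub) tail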